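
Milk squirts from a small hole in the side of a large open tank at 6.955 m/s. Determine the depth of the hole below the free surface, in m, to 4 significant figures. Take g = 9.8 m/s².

2.468 m

Inverting v = √(2gh) gives h = v² / 2g.
h = 6.955²/(2·9.8) = 48.37/19.60 = 2.468 m.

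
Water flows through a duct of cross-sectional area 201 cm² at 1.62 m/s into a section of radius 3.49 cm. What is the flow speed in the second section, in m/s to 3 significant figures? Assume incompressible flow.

By continuity, v₂ = v₁·A₁/A₂ = 1.62·(201/38.3) = 8.51 m/s.

v₂ ≈ 8.51 m/s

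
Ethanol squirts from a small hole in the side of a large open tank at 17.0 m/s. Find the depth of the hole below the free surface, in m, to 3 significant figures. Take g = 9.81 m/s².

h ≈ 14.7 m

For a small hole in a large open tank, ½v² = gh, giving h = v²/(2g).
h = 17.0²/(2·9.81) = 289/19.62 = 14.7 m.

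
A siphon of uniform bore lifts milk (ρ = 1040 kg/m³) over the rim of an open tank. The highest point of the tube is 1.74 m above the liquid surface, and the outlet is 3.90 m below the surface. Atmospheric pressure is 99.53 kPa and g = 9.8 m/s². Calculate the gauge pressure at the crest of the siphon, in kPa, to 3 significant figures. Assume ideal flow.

Bernoulli surface→outlet gives ½v² = g·h_out, so v = √(2·9.8·3.90) = 8.74 m/s.
With constant cross-section the crest speed equals v; applying Bernoulli from the surface up to the crest, P_top = P_atm − ½ρv² − ρg·h_top.
P_top = 99530 − ½·1040·8.74² − 1040·9.8·1.74 = 42000 Pa. So P_gauge = P_top − P_atm = -57500 Pa.

P_gauge = -57.5 kPa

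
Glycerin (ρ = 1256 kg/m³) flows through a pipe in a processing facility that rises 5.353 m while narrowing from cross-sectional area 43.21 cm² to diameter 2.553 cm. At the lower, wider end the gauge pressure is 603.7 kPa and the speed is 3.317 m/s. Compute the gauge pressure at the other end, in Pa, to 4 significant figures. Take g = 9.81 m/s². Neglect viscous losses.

Continuity gives A₁v₁ = A₂v₂, so v₂ = (43.21 cm²)/(5.119 cm²) × 3.317 m/s = 28.00 m/s.
Energy conservation along the streamline gives P₂ = P₁ − ½ρ(v₂² − v₁²) − ρg(h₂ − h₁).
P₂ = 603700 + ½·1256·(3.317² − 28.00²) − 1256·9.81·(+5.353) = 603700 + (-485400) − (65960) = 52350 Pa.

P₂ = 52350 Pa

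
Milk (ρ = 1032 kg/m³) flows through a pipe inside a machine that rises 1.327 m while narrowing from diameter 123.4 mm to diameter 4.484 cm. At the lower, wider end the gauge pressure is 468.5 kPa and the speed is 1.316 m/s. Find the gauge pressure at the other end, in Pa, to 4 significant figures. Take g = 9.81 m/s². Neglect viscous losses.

P₂ ≈ 404700 Pa

The volume flow rate is constant, so v₂ = (A₁/A₂)v₁ = (119.6/15.79)·1.316 = 9.967 m/s.
Energy conservation along the streamline gives P₂ = P₁ − ½ρ(v₂² − v₁²) − ρg(h₂ − h₁).
P₂ = 468500 + ½·1032·(1.316² − 9.967²) − 1032·9.81·(+1.327) = 468500 + (-50360) − (13430) = 404700 Pa.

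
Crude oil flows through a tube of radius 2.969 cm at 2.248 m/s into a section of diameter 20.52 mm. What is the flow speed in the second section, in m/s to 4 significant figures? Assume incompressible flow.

18.82 m/s

The volume flow rate is constant, so v₂ = (A₁/A₂)v₁ = (27.69/3.307)·2.248 = 18.82 m/s.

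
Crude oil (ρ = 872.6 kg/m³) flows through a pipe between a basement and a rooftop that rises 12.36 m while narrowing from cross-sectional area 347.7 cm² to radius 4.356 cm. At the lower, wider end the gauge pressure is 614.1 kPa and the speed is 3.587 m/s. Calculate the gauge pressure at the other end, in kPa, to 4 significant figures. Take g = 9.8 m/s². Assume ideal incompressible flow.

By continuity, v₂ = v₁·A₁/A₂ = 3.587·(347.7/59.61) = 20.92 m/s.
Applying Bernoulli between the two ends and solving for P₂: P₂ = P₁ + ½ρ(v₁² − v₂²) − ρgΔh.
P₂ = 614100 + ½·872.6·(3.587² − 20.92²) − 872.6·9.8·(+12.36) = 614100 + (-185400) − (105700) = 323000 Pa.

P₂ ≈ 323.0 kPa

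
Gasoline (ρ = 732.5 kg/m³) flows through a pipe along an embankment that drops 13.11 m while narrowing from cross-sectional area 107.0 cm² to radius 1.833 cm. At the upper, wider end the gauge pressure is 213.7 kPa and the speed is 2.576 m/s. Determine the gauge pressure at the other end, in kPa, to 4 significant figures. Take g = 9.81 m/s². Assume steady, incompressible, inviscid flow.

Continuity gives A₁v₁ = A₂v₂, so v₂ = (107.0 cm²)/(10.56 cm²) × 2.576 m/s = 26.11 m/s.
Applying Bernoulli between the two ends and solving for P₂: P₂ = P₁ + ½ρ(v₁² − v₂²) − ρgΔh.
P₂ = 213700 + ½·732.5·(2.576² − 26.11²) − 732.5·9.81·(−13.11) = 213700 + (-247300) − (-94210) = 60600 Pa.

60.60 kPa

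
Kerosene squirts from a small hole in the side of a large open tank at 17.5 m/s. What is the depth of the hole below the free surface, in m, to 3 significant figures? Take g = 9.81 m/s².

For a small hole in a large open tank, ½v² = gh, giving h = v²/(2g).
h = 17.5²/(2·9.81) = 306/19.62 = 15.6 m.

h = 15.6 m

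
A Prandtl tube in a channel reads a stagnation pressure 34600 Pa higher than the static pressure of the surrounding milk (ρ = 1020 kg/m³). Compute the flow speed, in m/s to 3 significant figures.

8.24 m/s

At the stagnation point the flow is brought to rest, so Bernoulli gives P_stag − P_static = ½ρv².
v = √(2ΔP/ρ) = √(2·34600/1020) = 8.24 m/s.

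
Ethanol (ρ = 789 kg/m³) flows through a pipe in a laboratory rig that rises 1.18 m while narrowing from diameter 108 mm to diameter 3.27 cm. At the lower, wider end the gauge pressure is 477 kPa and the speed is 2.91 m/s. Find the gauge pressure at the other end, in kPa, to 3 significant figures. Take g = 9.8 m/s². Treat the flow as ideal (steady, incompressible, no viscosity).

The volume flow rate is constant, so v₂ = (A₁/A₂)v₁ = (91.6/8.40)·2.91 = 31.7 m/s.
Energy conservation along the streamline gives P₂ = P₁ − ½ρ(v₂² − v₁²) − ρg(h₂ − h₁).
P₂ = 477000 + ½·789·(2.91² − 31.7²) − 789·9.8·(+1.18) = 477000 + (-394000) − (9120) = 73700 Pa.

73.7 kPa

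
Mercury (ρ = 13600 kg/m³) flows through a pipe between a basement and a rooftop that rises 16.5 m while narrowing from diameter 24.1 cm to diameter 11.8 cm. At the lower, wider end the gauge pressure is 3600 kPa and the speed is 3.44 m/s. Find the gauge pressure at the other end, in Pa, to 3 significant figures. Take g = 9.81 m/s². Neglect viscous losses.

P₂ ≈ 79000 Pa

By continuity, v₂ = v₁·A₁/A₂ = 3.44·(456/109) = 14.3 m/s.
Bernoulli: P₁ + ½ρv₁² + ρg h₁ = P₂ + ½ρv₂² + ρg h₂, so P₂ = P₁ + ½ρ(v₁² − v₂²) − ρg(h₂ − h₁).
P₂ = 3600000 + ½·13600·(3.44² − 14.3²) − 13600·9.81·(+16.5) = 3600000 + (-1320000) − (2200000) = 79000 Pa.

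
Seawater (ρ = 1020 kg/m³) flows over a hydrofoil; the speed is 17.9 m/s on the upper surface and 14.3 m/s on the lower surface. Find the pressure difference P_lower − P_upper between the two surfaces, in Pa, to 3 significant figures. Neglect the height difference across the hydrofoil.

With negligible Δh, P + ½ρv² is constant, so P_low − P_up = ½ρ(v_up² − v_low²).
ΔP = ½·1020·(17.9² − 14.3²) = 59100 Pa.

59100 Pa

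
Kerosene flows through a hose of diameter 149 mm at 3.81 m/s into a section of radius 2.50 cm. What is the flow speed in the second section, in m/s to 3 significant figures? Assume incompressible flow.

By continuity, v₂ = v₁·A₁/A₂ = 3.81·(174/19.6) = 33.8 m/s.

v₂ ≈ 33.8 m/s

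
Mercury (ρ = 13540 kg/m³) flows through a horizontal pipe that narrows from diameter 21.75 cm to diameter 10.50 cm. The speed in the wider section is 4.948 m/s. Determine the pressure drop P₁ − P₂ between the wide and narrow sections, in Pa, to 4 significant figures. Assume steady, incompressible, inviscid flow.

ΔP ≈ 2886000 Pa

Continuity gives A₁v₁ = A₂v₂, so v₂ = (371.5 cm²)/(86.59 cm²) × 4.948 m/s = 21.23 m/s.
With no height change, Bernoulli's equation is P₁ + ½ρv₁² = P₂ + ½ρv₂².
P₁ − P₂ = ½·13540·(21.23² − 4.948²) = ½·13540·426.3 = 2886000 Pa.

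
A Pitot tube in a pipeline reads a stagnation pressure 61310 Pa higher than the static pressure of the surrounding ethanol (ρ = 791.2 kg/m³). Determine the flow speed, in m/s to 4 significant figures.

v ≈ 12.45 m/s

At the stagnation point the flow is brought to rest, so Bernoulli gives P_stag − P_static = ½ρv².
v = √(2ΔP/ρ) = √(2·61310/791.2) = 12.45 m/s.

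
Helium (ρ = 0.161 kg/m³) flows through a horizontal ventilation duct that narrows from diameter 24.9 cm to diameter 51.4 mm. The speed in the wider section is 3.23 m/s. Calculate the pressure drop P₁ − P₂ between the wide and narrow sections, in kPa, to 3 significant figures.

ΔP = 0.462 kPa

By continuity, v₂ = v₁·A₁/A₂ = 3.23·(487/20.7) = 75.8 m/s.
The pipe is horizontal, so Bernoulli reduces to P₁ + ½ρv₁² = P₂ + ½ρv₂².
P₁ − P₂ = ½·0.161·(75.8² − 3.23²) = ½·0.161·5740 = 462 Pa.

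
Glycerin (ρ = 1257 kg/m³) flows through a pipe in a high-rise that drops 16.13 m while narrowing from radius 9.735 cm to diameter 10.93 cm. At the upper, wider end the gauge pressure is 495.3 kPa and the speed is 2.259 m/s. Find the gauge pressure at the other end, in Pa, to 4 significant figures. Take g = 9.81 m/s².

By continuity, v₂ = v₁·A₁/A₂ = 2.259·(297.7/93.83) = 7.168 m/s.
Bernoulli: P₁ + ½ρv₁² + ρg h₁ = P₂ + ½ρv₂² + ρg h₂, so P₂ = P₁ + ½ρ(v₁² − v₂²) − ρg(h₂ − h₁).
P₂ = 495300 + ½·1257·(2.259² − 7.168²) − 1257·9.81·(−16.13) = 495300 + (-29090) − (-198900) = 665100 Pa.

P₂ ≈ 665100 Pa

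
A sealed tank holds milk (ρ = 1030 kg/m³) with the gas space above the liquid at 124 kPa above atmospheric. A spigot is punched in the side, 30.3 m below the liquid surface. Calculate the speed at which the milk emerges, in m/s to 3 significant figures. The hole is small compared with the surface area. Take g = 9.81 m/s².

Take point 1 at the surface (v₁ ≈ 0) and point 2 at the hole (at atmospheric pressure). Bernoulli: P₁ + ρg h = P_atm + ½ρv₂².
With P₁ − P_atm = 124000 Pa, v₂ = √(2gh + 2ΔP/ρ) = √(2·9.81·30.3 + 2·124000/1030) = 28.9 m/s.

v ≈ 28.9 m/s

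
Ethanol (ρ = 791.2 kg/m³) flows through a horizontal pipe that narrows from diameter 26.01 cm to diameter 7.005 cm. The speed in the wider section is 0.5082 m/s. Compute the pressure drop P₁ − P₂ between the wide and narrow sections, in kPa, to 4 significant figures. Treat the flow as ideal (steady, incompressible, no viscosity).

ΔP ≈ 19.32 kPa

By continuity, v₂ = v₁·A₁/A₂ = 0.5082·(531.3/38.54) = 7.006 m/s.
With no height change, Bernoulli's equation is P₁ + ½ρv₁² = P₂ + ½ρv₂².
P₁ − P₂ = ½·791.2·(7.006² − 0.5082²) = ½·791.2·48.83 = 19320 Pa.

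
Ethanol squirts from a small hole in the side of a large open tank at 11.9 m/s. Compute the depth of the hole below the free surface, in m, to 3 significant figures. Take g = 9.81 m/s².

h ≈ 7.22 m

Inverting v = √(2gh) gives h = v² / 2g.
h = 11.9²/(2·9.81) = 142/19.62 = 7.22 m.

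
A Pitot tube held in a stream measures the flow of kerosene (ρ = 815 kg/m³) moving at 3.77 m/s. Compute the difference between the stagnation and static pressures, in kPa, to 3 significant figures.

Bernoulli between the free stream and the stagnation point: ½ρv² = P_stag − P_static.
ΔP = ½·815·3.77² = 5790 Pa.

ΔP ≈ 5.79 kPa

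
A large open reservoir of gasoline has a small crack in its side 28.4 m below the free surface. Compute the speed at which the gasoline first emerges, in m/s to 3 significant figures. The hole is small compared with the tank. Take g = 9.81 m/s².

v = 23.6 m/s

The surface is effectively still and both ends are open, so ½v² = gh and v = √(2·9.81·28.4) = 23.6 m/s.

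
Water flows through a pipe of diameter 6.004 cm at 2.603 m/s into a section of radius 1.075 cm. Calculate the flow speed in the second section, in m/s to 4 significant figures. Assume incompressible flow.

Continuity gives A₁v₁ = A₂v₂, so v₂ = (28.31 cm²)/(3.631 cm²) × 2.603 m/s = 20.30 m/s.

v₂ ≈ 20.30 m/s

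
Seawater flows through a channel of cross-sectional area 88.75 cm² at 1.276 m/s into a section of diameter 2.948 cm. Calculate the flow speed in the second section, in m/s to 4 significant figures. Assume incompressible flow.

Continuity gives A₁v₁ = A₂v₂, so v₂ = (88.75 cm²)/(6.826 cm²) × 1.276 m/s = 16.59 m/s.

v₂ ≈ 16.59 m/s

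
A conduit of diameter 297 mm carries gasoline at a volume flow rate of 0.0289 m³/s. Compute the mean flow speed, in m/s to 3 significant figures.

0.417 m/s

Q = 0.0289 m³/s = 0.0289 m³/s.
v = Q/A = 0.0289 / 0.0693 = 0.417 m/s.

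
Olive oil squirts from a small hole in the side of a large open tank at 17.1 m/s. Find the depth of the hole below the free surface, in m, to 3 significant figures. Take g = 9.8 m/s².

Inverting v = √(2gh) gives h = v² / 2g.
h = 17.1²/(2·9.8) = 292/19.60 = 14.9 m.

14.9 m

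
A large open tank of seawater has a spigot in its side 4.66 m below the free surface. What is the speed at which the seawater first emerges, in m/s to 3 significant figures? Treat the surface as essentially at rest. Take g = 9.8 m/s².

v ≈ 9.56 m/s

With the surface at rest and both surface and jet at atmospheric pressure, Bernoulli gives ρg h = ½ρv², so v = √(2gh) = √(2·9.8·4.66) = 9.56 m/s.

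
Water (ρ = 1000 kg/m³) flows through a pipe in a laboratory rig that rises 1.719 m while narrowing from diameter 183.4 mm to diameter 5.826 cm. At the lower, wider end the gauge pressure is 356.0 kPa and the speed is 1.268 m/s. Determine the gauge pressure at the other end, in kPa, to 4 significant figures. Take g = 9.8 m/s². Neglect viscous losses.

P₂ ≈ 261.0 kPa

The volume flow rate is constant, so v₂ = (A₁/A₂)v₁ = (264.2/26.66)·1.268 = 12.57 m/s.
Energy conservation along the streamline gives P₂ = P₁ − ½ρ(v₂² − v₁²) − ρg(h₂ − h₁).
P₂ = 356000 + ½·1000·(1.268² − 12.57²) − 1000·9.8·(+1.719) = 356000 + (-78140) − (16850) = 261000 Pa.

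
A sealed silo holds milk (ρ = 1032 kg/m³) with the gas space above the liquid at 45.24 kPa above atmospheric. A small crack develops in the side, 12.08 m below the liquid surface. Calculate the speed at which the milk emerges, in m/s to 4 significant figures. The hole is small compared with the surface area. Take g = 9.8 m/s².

v = 18.01 m/s

Take point 1 at the surface (v₁ ≈ 0) and point 2 at the hole (at atmospheric pressure). Bernoulli: P₁ + ρg h = P_atm + ½ρv₂².
With P₁ − P_atm = 45240 Pa, v₂ = √(2gh + 2ΔP/ρ) = √(2·9.8·12.08 + 2·45240/1032) = 18.01 m/s.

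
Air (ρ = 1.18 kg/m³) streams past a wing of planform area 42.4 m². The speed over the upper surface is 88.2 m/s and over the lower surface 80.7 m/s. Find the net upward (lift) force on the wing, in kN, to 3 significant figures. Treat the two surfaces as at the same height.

The faster flow above has the lower pressure; Bernoulli (same height) gives ΔP = ½ρ(v_up² − v_low²).
ΔP = ½·1.18·(88.2² − 80.7²) = 747 Pa.
Lift = ΔP · A = 747 × 42.4 = 31700 N.

F ≈ 31.7 kN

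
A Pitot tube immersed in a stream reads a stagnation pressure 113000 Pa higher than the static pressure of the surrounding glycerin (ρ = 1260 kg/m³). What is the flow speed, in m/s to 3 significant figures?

The dynamic pressure equals the rise in static pressure at the stagnation point: ΔP = ½ρv².
v = √(2ΔP/ρ) = √(2·113000/1260) = 13.4 m/s.

v ≈ 13.4 m/s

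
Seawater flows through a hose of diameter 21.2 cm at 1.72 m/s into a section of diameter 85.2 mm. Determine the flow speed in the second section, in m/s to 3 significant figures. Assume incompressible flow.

Continuity gives A₁v₁ = A₂v₂, so v₂ = (353 cm²)/(57.0 cm²) × 1.72 m/s = 10.6 m/s.

v₂ ≈ 10.6 m/s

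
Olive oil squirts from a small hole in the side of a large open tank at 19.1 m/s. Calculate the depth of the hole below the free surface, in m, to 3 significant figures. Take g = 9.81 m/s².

h ≈ 18.6 m

Inverting v = √(2gh) gives h = v² / 2g.
h = 19.1²/(2·9.81) = 365/19.62 = 18.6 m.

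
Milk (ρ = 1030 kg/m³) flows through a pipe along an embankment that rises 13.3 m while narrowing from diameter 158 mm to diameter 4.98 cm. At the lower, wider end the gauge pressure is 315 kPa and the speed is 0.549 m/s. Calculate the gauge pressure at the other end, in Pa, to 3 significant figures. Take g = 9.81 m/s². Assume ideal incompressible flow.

P₂ ≈ 165000 Pa

The volume flow rate is constant, so v₂ = (A₁/A₂)v₁ = (196/19.5)·0.549 = 5.53 m/s.
Applying Bernoulli between the two ends and solving for P₂: P₂ = P₁ + ½ρ(v₁² − v₂²) − ρgΔh.
P₂ = 315000 + ½·1030·(0.549² − 5.53²) − 1030·9.81·(+13.3) = 315000 + (-15600) − (134000) = 165000 Pa.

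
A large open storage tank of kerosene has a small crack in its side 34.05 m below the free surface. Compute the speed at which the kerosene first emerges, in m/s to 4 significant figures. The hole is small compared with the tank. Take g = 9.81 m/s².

Bernoulli from surface to hole (P equal, v_surface ≈ 0): v = √(2gh) = √(2×9.81×34.05) = 25.85 m/s.

v ≈ 25.85 m/s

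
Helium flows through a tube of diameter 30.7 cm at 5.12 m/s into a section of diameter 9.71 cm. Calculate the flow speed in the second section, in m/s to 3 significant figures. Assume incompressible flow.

v₂ = 51.2 m/s

Continuity gives A₁v₁ = A₂v₂, so v₂ = (740 cm²)/(74.1 cm²) × 5.12 m/s = 51.2 m/s.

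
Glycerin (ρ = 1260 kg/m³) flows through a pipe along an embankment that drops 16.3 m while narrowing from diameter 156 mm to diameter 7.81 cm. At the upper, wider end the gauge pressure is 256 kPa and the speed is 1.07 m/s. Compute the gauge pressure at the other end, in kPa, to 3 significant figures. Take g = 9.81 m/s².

The volume flow rate is constant, so v₂ = (A₁/A₂)v₁ = (191/47.9)·1.07 = 4.27 m/s.
Energy conservation along the streamline gives P₂ = P₁ − ½ρ(v₂² − v₁²) − ρg(h₂ − h₁).
P₂ = 256000 + ½·1260·(1.07² − 4.27²) − 1260·9.81·(−16.3) = 256000 + (-10800) − (-201000) = 447000 Pa.

P₂ ≈ 447 kPa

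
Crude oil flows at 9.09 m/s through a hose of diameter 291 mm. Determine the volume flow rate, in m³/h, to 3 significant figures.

Q = A·v = 0.0665 m² × 9.09 m/s = 0.605 m³/s.
Converting: 0.605 m³/s × 3600 = 2180 m³/h.

Q = 2180 m³/h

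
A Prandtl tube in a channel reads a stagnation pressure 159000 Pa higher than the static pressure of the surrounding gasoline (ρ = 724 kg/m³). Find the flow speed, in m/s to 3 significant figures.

At the stagnation point the flow is brought to rest, so Bernoulli gives P_stag − P_static = ½ρv².
v = √(2ΔP/ρ) = √(2·159000/724) = 21.0 m/s.

v ≈ 21.0 m/s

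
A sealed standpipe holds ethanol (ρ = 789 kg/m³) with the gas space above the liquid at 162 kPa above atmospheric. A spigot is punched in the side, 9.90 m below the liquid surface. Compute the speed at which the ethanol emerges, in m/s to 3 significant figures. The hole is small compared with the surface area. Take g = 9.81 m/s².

v ≈ 24.6 m/s

Take point 1 at the surface (v₁ ≈ 0) and point 2 at the hole (at atmospheric pressure). Bernoulli: P₁ + ρg h = P_atm + ½ρv₂².
With P₁ − P_atm = 162000 Pa, v₂ = √(2gh + 2ΔP/ρ) = √(2·9.81·9.90 + 2·162000/789) = 24.6 m/s.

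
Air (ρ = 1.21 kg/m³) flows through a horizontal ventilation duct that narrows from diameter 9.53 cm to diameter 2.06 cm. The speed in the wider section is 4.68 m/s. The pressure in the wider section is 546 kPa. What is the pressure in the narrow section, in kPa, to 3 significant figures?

Mass conservation (A₁v₁ = A₂v₂) gives v₂ = 4.68 × 71.3/3.33 = 100 m/s.
With no height change, Bernoulli's equation is P₁ + ½ρv₁² = P₂ + ½ρv₂².
P₂ = P₁ − ½ρ(v₂² − v₁²) = 546000 − ½·1.21·(100² − 4.68²) = 546000 − 6060 = 540000 Pa.

P₂ ≈ 540 kPa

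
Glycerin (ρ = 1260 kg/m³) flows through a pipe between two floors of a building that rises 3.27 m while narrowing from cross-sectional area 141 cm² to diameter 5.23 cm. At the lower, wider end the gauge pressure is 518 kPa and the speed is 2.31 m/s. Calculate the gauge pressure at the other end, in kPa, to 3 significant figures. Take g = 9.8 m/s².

Continuity gives A₁v₁ = A₂v₂, so v₂ = (141 cm²)/(21.5 cm²) × 2.31 m/s = 15.2 m/s.
Bernoulli: P₁ + ½ρv₁² + ρg h₁ = P₂ + ½ρv₂² + ρg h₂, so P₂ = P₁ + ½ρ(v₁² − v₂²) − ρg(h₂ − h₁).
P₂ = 518000 + ½·1260·(2.31² − 15.2²) − 1260·9.8·(+3.27) = 518000 + (-141000) − (40400) = 336000 Pa.

336 kPa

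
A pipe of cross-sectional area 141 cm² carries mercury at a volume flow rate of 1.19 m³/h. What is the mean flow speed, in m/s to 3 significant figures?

Q = 1.19 m³/h = 0.000331 m³/s.
v = Q/A = 0.000331 / 0.0141 = 0.0234 m/s.

v ≈ 0.0234 m/s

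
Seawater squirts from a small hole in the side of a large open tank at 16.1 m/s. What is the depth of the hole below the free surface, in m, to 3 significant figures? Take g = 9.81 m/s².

13.2 m

Inverting v = √(2gh) gives h = v² / 2g.
h = 16.1²/(2·9.81) = 259/19.62 = 13.2 m.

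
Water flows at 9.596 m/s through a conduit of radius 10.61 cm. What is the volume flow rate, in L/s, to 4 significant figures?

Q ≈ 339.4 L/s

Q = A·v = 0.03537 m² × 9.596 m/s = 0.3394 m³/s.
Converting: 0.3394 m³/s × 1000 = 339.4 L/s.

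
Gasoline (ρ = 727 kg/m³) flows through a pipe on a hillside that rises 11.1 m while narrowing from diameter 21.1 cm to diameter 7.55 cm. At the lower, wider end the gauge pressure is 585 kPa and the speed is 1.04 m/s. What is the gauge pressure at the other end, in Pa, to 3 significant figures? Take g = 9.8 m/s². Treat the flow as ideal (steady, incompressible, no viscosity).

P₂ ≈ 482000 Pa

Continuity gives A₁v₁ = A₂v₂, so v₂ = (350 cm²)/(44.8 cm²) × 1.04 m/s = 8.12 m/s.
Bernoulli: P₁ + ½ρv₁² + ρg h₁ = P₂ + ½ρv₂² + ρg h₂, so P₂ = P₁ + ½ρ(v₁² − v₂²) − ρg(h₂ − h₁).
P₂ = 585000 + ½·727·(1.04² − 8.12²) − 727·9.8·(+11.1) = 585000 + (-23600) − (79100) = 482000 Pa.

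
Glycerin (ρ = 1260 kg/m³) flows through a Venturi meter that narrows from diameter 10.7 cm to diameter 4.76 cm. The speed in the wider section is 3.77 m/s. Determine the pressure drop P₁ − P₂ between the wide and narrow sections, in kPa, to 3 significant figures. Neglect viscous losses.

ΔP = 220 kPa

Mass conservation (A₁v₁ = A₂v₂) gives v₂ = 3.77 × 89.9/17.8 = 19.1 m/s.
Along the horizontal streamline, P + ½ρv² is constant.
P₁ − P₂ = ½·1260·(19.1² − 3.77²) = ½·1260·349 = 220000 Pa.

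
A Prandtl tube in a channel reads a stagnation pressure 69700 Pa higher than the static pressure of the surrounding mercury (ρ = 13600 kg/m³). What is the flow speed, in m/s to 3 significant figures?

v ≈ 3.20 m/s

At the stagnation point the flow is brought to rest, so Bernoulli gives P_stag − P_static = ½ρv².
v = √(2ΔP/ρ) = √(2·69700/13600) = 3.20 m/s.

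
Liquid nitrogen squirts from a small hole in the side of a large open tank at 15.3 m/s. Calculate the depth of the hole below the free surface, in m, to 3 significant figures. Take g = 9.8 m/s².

Inverting v = √(2gh) gives h = v² / 2g.
h = 15.3²/(2·9.8) = 234/19.60 = 11.9 m.

h ≈ 11.9 m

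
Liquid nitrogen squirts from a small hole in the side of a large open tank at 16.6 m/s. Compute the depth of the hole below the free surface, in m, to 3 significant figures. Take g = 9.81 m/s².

h = 14.0 m

Inverting v = √(2gh) gives h = v² / 2g.
h = 16.6²/(2·9.81) = 276/19.62 = 14.0 m.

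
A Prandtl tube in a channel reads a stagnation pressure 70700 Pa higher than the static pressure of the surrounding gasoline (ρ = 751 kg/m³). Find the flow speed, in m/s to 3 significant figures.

v = 13.7 m/s

Bernoulli between the free stream and the stagnation point: ½ρv² = P_stag − P_static.
v = √(2ΔP/ρ) = √(2·70700/751) = 13.7 m/s.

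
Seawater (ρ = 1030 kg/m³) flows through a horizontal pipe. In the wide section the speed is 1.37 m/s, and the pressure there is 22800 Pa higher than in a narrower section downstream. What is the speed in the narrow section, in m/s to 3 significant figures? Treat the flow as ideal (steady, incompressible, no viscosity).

Along the level pipe P + ½ρv² is conserved, hence v₂² = v₁² + 2(P₁ − P₂)/ρ.
v₂ = √(1.37² + 2·22800/1030) = √(1.88 + 44.3) = 6.79 m/s.

v₂ ≈ 6.79 m/s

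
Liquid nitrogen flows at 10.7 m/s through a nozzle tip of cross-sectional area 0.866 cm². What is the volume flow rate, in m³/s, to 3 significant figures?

Q = A·v = 0.0000866 m² × 10.7 m/s = 0.000927 m³/s.

Q ≈ 0.000927 m³/s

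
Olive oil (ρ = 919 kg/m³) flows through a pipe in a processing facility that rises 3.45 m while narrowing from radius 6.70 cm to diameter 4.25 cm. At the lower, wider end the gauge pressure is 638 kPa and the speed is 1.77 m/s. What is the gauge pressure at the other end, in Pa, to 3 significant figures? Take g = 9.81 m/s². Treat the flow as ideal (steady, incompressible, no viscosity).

By continuity, v₂ = v₁·A₁/A₂ = 1.77·(141/14.2) = 17.6 m/s.
Applying Bernoulli between the two ends and solving for P₂: P₂ = P₁ + ½ρ(v₁² − v₂²) − ρgΔh.
P₂ = 638000 + ½·919·(1.77² − 17.6²) − 919·9.81·(+3.45) = 638000 + (-141000) − (31100) = 466000 Pa.

P₂ ≈ 466000 Pa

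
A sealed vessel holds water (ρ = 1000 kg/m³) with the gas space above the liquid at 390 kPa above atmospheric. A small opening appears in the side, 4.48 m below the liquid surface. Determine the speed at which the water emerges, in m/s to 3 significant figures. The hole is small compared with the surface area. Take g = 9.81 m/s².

v = 29.5 m/s

Take point 1 at the surface (v₁ ≈ 0) and point 2 at the hole (at atmospheric pressure). Bernoulli: P₁ + ρg h = P_atm + ½ρv₂².
With P₁ − P_atm = 390000 Pa, v₂ = √(2gh + 2ΔP/ρ) = √(2·9.81·4.48 + 2·390000/1000) = 29.5 m/s.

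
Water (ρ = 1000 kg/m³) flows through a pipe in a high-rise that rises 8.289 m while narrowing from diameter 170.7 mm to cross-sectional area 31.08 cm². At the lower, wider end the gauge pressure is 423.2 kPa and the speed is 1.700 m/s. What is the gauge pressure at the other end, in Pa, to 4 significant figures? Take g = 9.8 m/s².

P₂ ≈ 265100 Pa

Continuity gives A₁v₁ = A₂v₂, so v₂ = (228.9 cm²)/(31.08 cm²) × 1.700 m/s = 12.52 m/s.
Energy conservation along the streamline gives P₂ = P₁ − ½ρ(v₂² − v₁²) − ρg(h₂ − h₁).
P₂ = 423200 + ½·1000·(1.700² − 12.52²) − 1000·9.8·(+8.289) = 423200 + (-76900) − (81230) = 265100 Pa.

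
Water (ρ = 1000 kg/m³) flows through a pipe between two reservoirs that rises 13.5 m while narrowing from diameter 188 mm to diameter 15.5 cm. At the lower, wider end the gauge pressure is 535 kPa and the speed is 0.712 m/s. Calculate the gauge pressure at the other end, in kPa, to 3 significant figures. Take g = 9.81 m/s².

P₂ ≈ 402 kPa

Continuity gives A₁v₁ = A₂v₂, so v₂ = (278 cm²)/(189 cm²) × 0.712 m/s = 1.05 m/s.
Energy conservation along the streamline gives P₂ = P₁ − ½ρ(v₂² − v₁²) − ρg(h₂ − h₁).
P₂ = 535000 + ½·1000·(0.712² − 1.05²) − 1000·9.81·(+13.5) = 535000 + (-295) − (132000) = 402000 Pa.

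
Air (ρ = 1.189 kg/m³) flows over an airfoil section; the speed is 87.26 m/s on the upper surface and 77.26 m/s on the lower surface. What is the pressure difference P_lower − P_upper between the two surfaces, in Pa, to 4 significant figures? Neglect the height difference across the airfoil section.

ΔP ≈ 978.1 Pa

Bernoulli (same height): P_lower − P_upper = ½ρ(v_upper² − v_lower²).
ΔP = ½·1.189·(87.26² − 77.26²) = 978.1 Pa.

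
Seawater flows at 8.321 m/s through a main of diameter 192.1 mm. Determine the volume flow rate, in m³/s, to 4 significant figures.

Q ≈ 0.2412 m³/s

Q = A·v = 0.02898 m² × 8.321 m/s = 0.2412 m³/s.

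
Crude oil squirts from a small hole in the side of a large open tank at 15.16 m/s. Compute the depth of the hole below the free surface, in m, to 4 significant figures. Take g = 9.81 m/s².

Inverting v = √(2gh) gives h = v² / 2g.
h = 15.16²/(2·9.81) = 229.8/19.62 = 11.71 m.

h ≈ 11.71 m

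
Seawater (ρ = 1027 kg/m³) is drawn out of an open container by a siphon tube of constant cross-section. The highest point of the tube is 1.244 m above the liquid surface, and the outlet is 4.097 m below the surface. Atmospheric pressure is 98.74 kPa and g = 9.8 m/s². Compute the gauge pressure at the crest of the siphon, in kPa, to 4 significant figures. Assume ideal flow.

The outlet speed comes from Torricelli: v = √(2g·4.097) = 8.961 m/s.
With constant cross-section the crest speed equals v; applying Bernoulli from the surface up to the crest, P_top = P_atm − ½ρv² − ρg·h_top.
P_top = 98740 − ½·1027·8.961² − 1027·9.8·1.244 = 44980 Pa. So P_gauge = P_top − P_atm = -53760 Pa.

P_gauge ≈ -53.76 kPa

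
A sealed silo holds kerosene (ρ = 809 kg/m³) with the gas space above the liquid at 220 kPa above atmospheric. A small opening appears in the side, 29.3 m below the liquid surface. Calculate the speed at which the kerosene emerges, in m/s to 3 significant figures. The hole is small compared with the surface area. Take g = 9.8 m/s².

Take point 1 at the surface (v₁ ≈ 0) and point 2 at the hole (at atmospheric pressure). Bernoulli: P₁ + ρg h = P_atm + ½ρv₂².
With P₁ − P_atm = 220000 Pa, v₂ = √(2gh + 2ΔP/ρ) = √(2·9.8·29.3 + 2·220000/809) = 33.4 m/s.

v = 33.4 m/s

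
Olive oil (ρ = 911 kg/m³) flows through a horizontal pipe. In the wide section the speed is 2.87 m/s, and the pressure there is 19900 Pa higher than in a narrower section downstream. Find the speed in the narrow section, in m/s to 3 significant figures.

7.21 m/s

With h₁ = h₂, rearranging Bernoulli gives v₂ = √(v₁² + 2ΔP/ρ).
v₂ = √(2.87² + 2·19900/911) = √(8.24 + 43.7) = 7.21 m/s.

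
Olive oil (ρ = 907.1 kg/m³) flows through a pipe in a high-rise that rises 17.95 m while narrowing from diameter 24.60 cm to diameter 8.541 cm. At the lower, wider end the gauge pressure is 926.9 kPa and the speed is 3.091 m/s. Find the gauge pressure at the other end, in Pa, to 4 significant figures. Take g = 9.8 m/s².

473500 Pa

Continuity gives A₁v₁ = A₂v₂, so v₂ = (475.3 cm²)/(57.29 cm²) × 3.091 m/s = 25.64 m/s.
Applying Bernoulli between the two ends and solving for P₂: P₂ = P₁ + ½ρ(v₁² − v₂²) − ρgΔh.
P₂ = 926900 + ½·907.1·(3.091² − 25.64²) − 907.1·9.8·(+17.95) = 926900 + (-293900) − (159600) = 473500 Pa.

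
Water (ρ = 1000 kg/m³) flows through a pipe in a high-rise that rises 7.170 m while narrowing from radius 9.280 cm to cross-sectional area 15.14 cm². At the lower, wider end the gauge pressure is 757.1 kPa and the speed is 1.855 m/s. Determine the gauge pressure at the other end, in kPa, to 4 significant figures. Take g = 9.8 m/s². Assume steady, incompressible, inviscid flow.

P₂ = 139.1 kPa

The volume flow rate is constant, so v₂ = (A₁/A₂)v₁ = (270.5/15.14)·1.855 = 33.15 m/s.
Energy conservation along the streamline gives P₂ = P₁ − ½ρ(v₂² − v₁²) − ρg(h₂ − h₁).
P₂ = 757100 + ½·1000·(1.855² − 33.15²) − 1000·9.8·(+7.170) = 757100 + (-547700) − (70270) = 139100 Pa.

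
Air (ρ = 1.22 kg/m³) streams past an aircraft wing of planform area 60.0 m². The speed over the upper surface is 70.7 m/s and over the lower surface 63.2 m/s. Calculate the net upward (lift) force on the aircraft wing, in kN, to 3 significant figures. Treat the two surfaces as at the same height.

F ≈ 36.8 kN

With equal heights on the two surfaces, Bernoulli gives P_lower − P_upper = ½ρ(v_upper² − v_lower²).
ΔP = ½·1.22·(70.7² − 63.2²) = 613 Pa.
Lift = ΔP · A = 613 × 60.0 = 36800 N.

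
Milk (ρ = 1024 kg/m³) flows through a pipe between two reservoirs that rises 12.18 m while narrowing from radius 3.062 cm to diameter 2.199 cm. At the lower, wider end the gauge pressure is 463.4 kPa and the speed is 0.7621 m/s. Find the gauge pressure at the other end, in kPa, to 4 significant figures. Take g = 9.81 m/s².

Continuity gives A₁v₁ = A₂v₂, so v₂ = (29.46 cm²)/(3.798 cm²) × 0.7621 m/s = 5.911 m/s.
Bernoulli: P₁ + ½ρv₁² + ρg h₁ = P₂ + ½ρv₂² + ρg h₂, so P₂ = P₁ + ½ρ(v₁² − v₂²) − ρg(h₂ − h₁).
P₂ = 463400 + ½·1024·(0.7621² − 5.911²) − 1024·9.81·(+12.18) = 463400 + (-17590) − (122400) = 323500 Pa.

323.5 kPa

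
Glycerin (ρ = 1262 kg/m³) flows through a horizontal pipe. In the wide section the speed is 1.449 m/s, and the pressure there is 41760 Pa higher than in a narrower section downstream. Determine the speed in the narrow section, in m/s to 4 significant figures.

Along the level pipe P + ½ρv² is conserved, hence v₂² = v₁² + 2(P₁ − P₂)/ρ.
v₂ = √(1.449² + 2·41760/1262) = √(2.100 + 66.18) = 8.263 m/s.

v₂ = 8.263 m/s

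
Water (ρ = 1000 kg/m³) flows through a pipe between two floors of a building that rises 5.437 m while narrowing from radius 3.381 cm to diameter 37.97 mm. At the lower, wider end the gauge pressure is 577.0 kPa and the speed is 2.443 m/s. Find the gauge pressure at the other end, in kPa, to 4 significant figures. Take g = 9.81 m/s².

P₂ = 496.6 kPa

By continuity, v₂ = v₁·A₁/A₂ = 2.443·(35.91/11.32) = 7.748 m/s.
Bernoulli: P₁ + ½ρv₁² + ρg h₁ = P₂ + ½ρv₂² + ρg h₂, so P₂ = P₁ + ½ρ(v₁² − v₂²) − ρg(h₂ − h₁).
P₂ = 577000 + ½·1000·(2.443² − 7.748²) − 1000·9.81·(+5.437) = 577000 + (-27030) − (53340) = 496600 Pa.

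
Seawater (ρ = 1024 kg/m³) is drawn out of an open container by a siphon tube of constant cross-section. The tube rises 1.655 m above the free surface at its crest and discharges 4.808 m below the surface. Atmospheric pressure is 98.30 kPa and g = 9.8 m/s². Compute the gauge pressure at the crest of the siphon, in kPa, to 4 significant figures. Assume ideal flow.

The outlet speed comes from Torricelli: v = √(2g·4.808) = 9.708 m/s.
With constant cross-section the crest speed equals v; applying Bernoulli from the surface up to the crest, P_top = P_atm − ½ρv² − ρg·h_top.
P_top = 98300 − ½·1024·9.708² − 1024·9.8·1.655 = 33440 Pa. So P_gauge = P_top − P_atm = -64860 Pa.

P_gauge = -64.86 kPa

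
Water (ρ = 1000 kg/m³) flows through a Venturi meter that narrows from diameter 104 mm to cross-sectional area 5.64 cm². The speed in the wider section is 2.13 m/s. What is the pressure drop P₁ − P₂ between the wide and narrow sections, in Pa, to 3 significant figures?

Continuity gives A₁v₁ = A₂v₂, so v₂ = (84.9 cm²)/(5.64 cm²) × 2.13 m/s = 32.1 m/s.
Along the horizontal streamline, P + ½ρv² is constant.
P₁ − P₂ = ½·1000·(32.1² − 2.13²) = ½·1000·1020 = 512000 Pa.

ΔP ≈ 512000 Pa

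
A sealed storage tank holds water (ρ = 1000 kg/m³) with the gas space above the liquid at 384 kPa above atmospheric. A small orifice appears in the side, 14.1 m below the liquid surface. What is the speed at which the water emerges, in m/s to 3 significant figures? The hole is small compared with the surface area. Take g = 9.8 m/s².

Take point 1 at the surface (v₁ ≈ 0) and point 2 at the hole (at atmospheric pressure). Bernoulli: P₁ + ρg h = P_atm + ½ρv₂².
With P₁ − P_atm = 384000 Pa, v₂ = √(2gh + 2ΔP/ρ) = √(2·9.8·14.1 + 2·384000/1000) = 32.3 m/s.

v = 32.3 m/s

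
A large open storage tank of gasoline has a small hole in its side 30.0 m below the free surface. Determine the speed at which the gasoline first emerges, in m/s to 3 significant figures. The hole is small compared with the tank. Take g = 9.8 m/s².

With the surface at rest and both surface and jet at atmospheric pressure, Bernoulli gives ρg h = ½ρv², so v = √(2gh) = √(2·9.8·30.0) = 24.2 m/s.

v ≈ 24.2 m/s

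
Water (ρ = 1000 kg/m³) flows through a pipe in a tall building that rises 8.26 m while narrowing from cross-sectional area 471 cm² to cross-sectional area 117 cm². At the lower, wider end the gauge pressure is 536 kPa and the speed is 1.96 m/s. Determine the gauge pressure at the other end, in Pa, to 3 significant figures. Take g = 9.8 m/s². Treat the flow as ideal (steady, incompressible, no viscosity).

Continuity gives A₁v₁ = A₂v₂, so v₂ = (471 cm²)/(117 cm²) × 1.96 m/s = 7.89 m/s.
Energy conservation along the streamline gives P₂ = P₁ − ½ρ(v₂² − v₁²) − ρg(h₂ − h₁).
P₂ = 536000 + ½·1000·(1.96² − 7.89²) − 1000·9.8·(+8.26) = 536000 + (-29200) − (80900) = 426000 Pa.

P₂ = 426000 Pa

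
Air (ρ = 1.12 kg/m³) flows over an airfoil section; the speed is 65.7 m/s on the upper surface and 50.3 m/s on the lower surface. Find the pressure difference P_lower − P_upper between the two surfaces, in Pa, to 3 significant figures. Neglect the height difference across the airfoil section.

ΔP ≈ 1000 Pa

With negligible Δh, P + ½ρv² is constant, so P_low − P_up = ½ρ(v_up² − v_low²).
ΔP = ½·1.12·(65.7² − 50.3²) = 1000 Pa.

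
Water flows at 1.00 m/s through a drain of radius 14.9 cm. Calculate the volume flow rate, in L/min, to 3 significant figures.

Q = A·v = 0.0697 m² × 1.00 m/s = 0.0697 m³/s.
Converting: 0.0697 m³/s × 60000 = 4180 L/min.

Q = 4180 L/min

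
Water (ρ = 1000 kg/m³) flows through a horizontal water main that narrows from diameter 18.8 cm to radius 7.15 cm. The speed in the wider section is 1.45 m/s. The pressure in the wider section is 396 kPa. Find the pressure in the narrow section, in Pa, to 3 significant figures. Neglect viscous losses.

Continuity gives A₁v₁ = A₂v₂, so v₂ = (278 cm²)/(161 cm²) × 1.45 m/s = 2.51 m/s.
The pipe is horizontal, so Bernoulli reduces to P₁ + ½ρv₁² = P₂ + ½ρv₂².
P₂ = P₁ − ½ρ(v₂² − v₁²) = 396000 − ½·1000·(2.51² − 1.45²) = 396000 − 2090 = 394000 Pa.

P₂ = 394000 Pa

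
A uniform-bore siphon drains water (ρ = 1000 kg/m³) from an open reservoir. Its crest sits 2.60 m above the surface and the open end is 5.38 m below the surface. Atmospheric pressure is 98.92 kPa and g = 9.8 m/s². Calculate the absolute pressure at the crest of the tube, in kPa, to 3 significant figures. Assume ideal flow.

P_top = 20.7 kPa

The outlet speed comes from Torricelli: v = √(2g·5.38) = 10.3 m/s.
Continuity keeps v the same throughout the tube; from surface to crest, P_atm + 0 = P_top + ½ρv² + ρg·h_top.
P_top = 98920 − ½·1000·10.3² − 1000·9.8·2.60 = 20700 Pa.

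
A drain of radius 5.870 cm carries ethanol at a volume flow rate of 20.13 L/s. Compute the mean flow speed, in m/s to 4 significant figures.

Q = 20.13 L/s = 0.02013 m³/s.
v = Q/A = 0.02013 / 0.01082 = 1.860 m/s.

v ≈ 1.860 m/s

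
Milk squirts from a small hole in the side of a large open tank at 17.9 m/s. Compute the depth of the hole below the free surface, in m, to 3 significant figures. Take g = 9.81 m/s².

h ≈ 16.3 m

Inverting v = √(2gh) gives h = v² / 2g.
h = 17.9²/(2·9.81) = 320/19.62 = 16.3 m.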